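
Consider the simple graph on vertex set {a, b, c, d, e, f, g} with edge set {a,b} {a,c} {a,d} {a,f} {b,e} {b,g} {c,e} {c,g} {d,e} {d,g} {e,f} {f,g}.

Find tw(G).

3

A width-3 tree decomposition is:
Bags: B1 = {a, b, e, g}  B2 = {a, c, e, g}  B3 = {a, d, e, g}  B4 = {a, e, f, g}
Tree: B1–B2, B2–B3, B3–B4
Each bag holds 4 vertices, so the decomposition has width 3, which upper-bounds the treewidth. For the lower bound: the 4 vertex sets {b,g}, {c,e}, {a}, {d} are disjoint, each induces a connected subgraph, and every pair is joined by at least one edge of G. Contracting each set to a single vertex therefore yields K_{4} as a minor, and since treewidth is minor-monotone, tw(G) ≥ tw(K_{4}) = 3. Therefore the treewidth is 3.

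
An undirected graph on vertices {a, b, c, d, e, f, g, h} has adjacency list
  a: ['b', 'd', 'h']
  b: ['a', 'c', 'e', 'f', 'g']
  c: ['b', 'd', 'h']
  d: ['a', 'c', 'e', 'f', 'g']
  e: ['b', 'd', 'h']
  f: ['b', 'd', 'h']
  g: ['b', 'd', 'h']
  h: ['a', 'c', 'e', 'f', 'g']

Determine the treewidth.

3

A width-3 tree decomposition is:
Bags: B1 = {a, b, d, h}  B2 = {b, d, g, h}  B3 = {b, d, f, h}  B4 = {b, d, e, h}  B5 = {b, c, d, h}
Tree: B1–B2, B2–B3, B3–B4, B4–B5
The largest bag has 4 vertices, giving width 3; this decomposition certifies tw(G) ≤ 3. For the lower bound: the 4 vertex sets {a,b}, {d,g}, {h}, {f} are disjoint, each induces a connected subgraph, and every pair is joined by at least one edge of G. Contracting each set to a single vertex therefore yields K_{4} as a minor, and since treewidth is minor-monotone, tw(G) ≥ tw(K_{4}) = 3. Therefore the treewidth is 3.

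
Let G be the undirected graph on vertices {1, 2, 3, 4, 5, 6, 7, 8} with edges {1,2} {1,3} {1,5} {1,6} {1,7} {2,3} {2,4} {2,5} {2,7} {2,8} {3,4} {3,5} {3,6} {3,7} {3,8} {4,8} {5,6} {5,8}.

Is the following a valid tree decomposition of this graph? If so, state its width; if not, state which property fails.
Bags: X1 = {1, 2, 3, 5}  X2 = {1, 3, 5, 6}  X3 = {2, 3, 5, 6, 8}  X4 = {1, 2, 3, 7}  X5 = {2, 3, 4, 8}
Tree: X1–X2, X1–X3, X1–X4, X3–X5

A tree decomposition must satisfy three properties: every vertex lies in some bag; for every edge, both endpoints lie together in some bag; and for every vertex, the bags containing it form a connected subtree. Here bags containing vertex 6 are not connected in the tree, so the decomposition is invalid.

No — bags containing vertex 6 are not connected in the tree.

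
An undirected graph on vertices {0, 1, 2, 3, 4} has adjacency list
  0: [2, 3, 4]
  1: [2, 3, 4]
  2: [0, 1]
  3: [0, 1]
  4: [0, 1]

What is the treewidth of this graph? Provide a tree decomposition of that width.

Every bag has size at most 3, so the width is 3 − 1 = 2 and tw(G) ≤ 2. Since 2–0–4–1–2 is a cycle in G, G is not acyclic. Forests are exactly the graphs of treewidth ≤ 1, so tw(G) ≥ 2. Hence tw(G) = 2 exactly.

Treewidth 2.
One optimal decomposition is:
Bags: B1 = {0, 1, 2}  B2 = {0, 1, 4}  B3 = {0, 1, 3}
Tree: B1–B2, B2–B3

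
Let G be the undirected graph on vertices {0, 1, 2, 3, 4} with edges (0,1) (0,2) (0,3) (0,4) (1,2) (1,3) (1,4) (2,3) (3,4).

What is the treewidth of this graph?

3

A width-3 tree decomposition is:
Bags: B1 = {0, 1, 2, 3}  B2 = {0, 1, 3, 4}
Tree: B1–B2
The largest bag has 4 vertices, giving width 3; this decomposition certifies tw(G) ≤ 3. On the other hand G contains the 4-clique {0, 1, 2, 3}. A clique must lie in a single bag of any decomposition, so no decomposition can have width below 3. Hence tw(G) = 3 exactly.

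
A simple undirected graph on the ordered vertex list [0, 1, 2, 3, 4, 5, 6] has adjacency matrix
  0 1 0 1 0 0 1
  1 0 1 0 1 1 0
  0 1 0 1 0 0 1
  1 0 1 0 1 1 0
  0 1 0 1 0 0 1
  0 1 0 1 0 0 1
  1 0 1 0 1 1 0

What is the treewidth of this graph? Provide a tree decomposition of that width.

Treewidth 3.
Bags: B1 = {0, 1, 3, 6}  B2 = {1, 2, 3, 6}  B3 = {1, 3, 4, 6}  B4 = {1, 3, 5, 6}
Tree: B1–B2, B2–B3, B3–B4

Every bag has size at most 4, so the width is 4 − 1 = 3 and tw(G) ≤ 3. For the lower bound: the 4 vertex sets {0,1}, {2,6}, {3}, {4} are disjoint, each induces a connected subgraph, and every pair is joined by at least one edge of G. Contracting each set to a single vertex therefore yields K_{4} as a minor, and since treewidth is minor-monotone, tw(G) ≥ tw(K_{4}) = 3. The upper and lower bounds meet at 3, so that is the treewidth.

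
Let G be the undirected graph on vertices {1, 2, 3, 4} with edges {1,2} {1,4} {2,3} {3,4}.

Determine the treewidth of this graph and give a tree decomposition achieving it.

The largest bag has 3 vertices, giving width 2; this decomposition certifies tw(G) ≤ 2. For the lower bound, G contains the cycle 1–4–3–2–1, so G is not a forest; only forests have treewidth ≤ 1, hence tw(G) ≥ 2. Therefore the treewidth is 2.

Treewidth 2.
One optimal decomposition is:
Bags: B1 = {1, 3, 4}  B2 = {1, 2, 3}
Tree: B1–B2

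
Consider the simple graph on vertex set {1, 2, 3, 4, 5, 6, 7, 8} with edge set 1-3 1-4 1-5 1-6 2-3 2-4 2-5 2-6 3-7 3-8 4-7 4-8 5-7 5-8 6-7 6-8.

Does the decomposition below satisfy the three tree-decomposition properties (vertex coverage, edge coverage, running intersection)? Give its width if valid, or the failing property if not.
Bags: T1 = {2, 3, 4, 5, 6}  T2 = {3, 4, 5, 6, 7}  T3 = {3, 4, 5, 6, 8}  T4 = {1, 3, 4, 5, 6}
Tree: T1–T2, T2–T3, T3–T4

Vertex coverage: the bags together contain {1, 2, 3, 4, 5, 6, 7, 8}, the full vertex set. Edge coverage: each edge of G has both endpoints in at least one bag. Running intersection: for every vertex, the bags containing it form a connected subtree. All three properties hold, so this is a valid tree decomposition of width max|bag| − 1 = 4, and hence tw(G) ≤ 4.

Yes; width 4.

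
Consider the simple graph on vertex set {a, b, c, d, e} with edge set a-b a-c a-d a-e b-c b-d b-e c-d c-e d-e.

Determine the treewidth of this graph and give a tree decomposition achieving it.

With just one bag of size 5, the width is 5 − 1 = 4, so tw(G) ≤ 4. Conversely, {a, b, c, d, e} is a clique of size 5, and the vertices of any clique must share a bag in every tree decomposition; so some bag has ≥ 5 vertices and tw(G) ≥ 4. The upper and lower bounds meet at 4, so that is the treewidth.

Treewidth 4.
Bags: B1 = {a, b, c, d, e}
Tree: (single bag)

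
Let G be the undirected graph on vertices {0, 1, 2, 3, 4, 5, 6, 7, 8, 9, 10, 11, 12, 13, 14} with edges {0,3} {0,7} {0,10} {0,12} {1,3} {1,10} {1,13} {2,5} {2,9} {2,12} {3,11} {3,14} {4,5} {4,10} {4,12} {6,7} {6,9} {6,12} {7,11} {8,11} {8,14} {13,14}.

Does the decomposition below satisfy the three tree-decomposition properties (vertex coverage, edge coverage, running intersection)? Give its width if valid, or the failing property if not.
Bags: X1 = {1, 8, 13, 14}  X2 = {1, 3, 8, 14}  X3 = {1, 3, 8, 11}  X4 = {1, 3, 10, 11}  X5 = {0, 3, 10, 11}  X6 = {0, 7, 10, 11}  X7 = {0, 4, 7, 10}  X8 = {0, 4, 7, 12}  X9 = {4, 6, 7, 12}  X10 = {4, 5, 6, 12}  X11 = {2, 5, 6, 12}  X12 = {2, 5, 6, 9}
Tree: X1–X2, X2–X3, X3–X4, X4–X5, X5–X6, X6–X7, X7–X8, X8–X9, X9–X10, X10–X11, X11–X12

Yes; width 3.

Vertex coverage: the bags together contain {0, 1, 2, 3, 4, 5, 6, 7, 8, 9, 10, 11, 12, 13, 14}, the full vertex set. Edge coverage: each edge of G has both endpoints in at least one bag. Running intersection: for every vertex, the bags containing it form a connected subtree. All three properties hold, so this is a valid tree decomposition of width max|bag| − 1 = 3, and hence tw(G) ≤ 3.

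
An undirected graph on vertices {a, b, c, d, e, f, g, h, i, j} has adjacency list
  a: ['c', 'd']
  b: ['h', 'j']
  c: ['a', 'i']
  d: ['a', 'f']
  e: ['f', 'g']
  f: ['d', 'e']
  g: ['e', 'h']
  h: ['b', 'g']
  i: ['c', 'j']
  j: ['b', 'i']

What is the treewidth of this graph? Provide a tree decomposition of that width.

Each bag holds 3 vertices, so the decomposition has width 2, which upper-bounds the treewidth. Since h–b–j–i–c–a–d–f–e–g–h is a cycle in G, G is not acyclic. Forests are exactly the graphs of treewidth ≤ 1, so tw(G) ≥ 2. The upper and lower bounds meet at 2, so that is the treewidth.

Treewidth 2.
Bags: B1 = {b, h, j}  B2 = {h, i, j}  B3 = {c, h, i}  B4 = {a, c, h}  B5 = {a, d, h}  B6 = {d, f, h}  B7 = {e, f, h}  B8 = {e, g, h}
Tree: B1–B2, B2–B3, B3–B4, B4–B5, B5–B6, B6–B7, B7–B8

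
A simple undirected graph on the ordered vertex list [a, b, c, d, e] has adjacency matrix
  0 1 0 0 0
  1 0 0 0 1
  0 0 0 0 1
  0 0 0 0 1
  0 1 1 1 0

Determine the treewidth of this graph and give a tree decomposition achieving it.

The largest bag has 2 vertices, giving width 1; this decomposition certifies tw(G) ≤ 1. Any graph with an edge has treewidth ≥ 1, and G has the edge e–d. Hence tw(G) = 1 exactly.

Treewidth 1.
One such decomposition:
Bags: B1 = {d, e}  B2 = {c, e}  B3 = {b, e}  B4 = {a, b}
Tree: B1–B2, B2–B3, B3–B4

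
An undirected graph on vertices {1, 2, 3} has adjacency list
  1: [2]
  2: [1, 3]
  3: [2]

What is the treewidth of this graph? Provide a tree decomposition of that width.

Treewidth 1.
One such decomposition:
Bags: B1 = {2, 3}  B2 = {1, 2}
Tree: B1–B2

Each bag holds 2 vertices, so the decomposition has width 1, which upper-bounds the treewidth. Any graph with an edge has treewidth ≥ 1, and G has the edge 3–2. Combining the bounds, tw(G) = 1.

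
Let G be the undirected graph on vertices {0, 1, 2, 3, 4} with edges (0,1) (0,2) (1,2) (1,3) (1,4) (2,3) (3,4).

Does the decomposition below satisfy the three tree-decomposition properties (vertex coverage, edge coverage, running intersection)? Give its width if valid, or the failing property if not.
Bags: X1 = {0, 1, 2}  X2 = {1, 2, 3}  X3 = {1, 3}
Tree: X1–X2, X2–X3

No — vertex 4 appears in no bag.

A tree decomposition must satisfy three properties: every vertex lies in some bag; for every edge, both endpoints lie together in some bag; and for every vertex, the bags containing it form a connected subtree. Here vertex 4 appears in no bag, so the decomposition is invalid.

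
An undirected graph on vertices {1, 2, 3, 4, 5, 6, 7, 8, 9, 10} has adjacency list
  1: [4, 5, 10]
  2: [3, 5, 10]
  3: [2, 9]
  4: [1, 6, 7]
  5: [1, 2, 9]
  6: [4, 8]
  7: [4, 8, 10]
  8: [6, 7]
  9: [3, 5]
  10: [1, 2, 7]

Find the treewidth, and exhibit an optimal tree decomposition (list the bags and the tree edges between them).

The largest bag has 3 vertices, giving width 2; this decomposition certifies tw(G) ≤ 2. For the lower bound, G contains the cycle 3–9–5–2–3, so G is not a forest; only forests have treewidth ≤ 1, hence tw(G) ≥ 2. Hence tw(G) = 2 exactly.

Treewidth 2.
One such decomposition:
Bags: B1 = {2, 3, 9}  B2 = {2, 5, 9}  B3 = {2, 5, 10}  B4 = {1, 5, 10}  B5 = {1, 7, 10}  B6 = {1, 4, 7}  B7 = {4, 7, 8}  B8 = {4, 6, 8}
Tree: B1–B2, B2–B3, B3–B4, B4–B5, B5–B6, B6–B7, B7–B8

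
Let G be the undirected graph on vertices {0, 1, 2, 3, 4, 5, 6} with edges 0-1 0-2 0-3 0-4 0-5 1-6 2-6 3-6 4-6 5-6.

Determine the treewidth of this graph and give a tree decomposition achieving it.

The largest bag has 3 vertices, giving width 2; this decomposition certifies tw(G) ≤ 2. The edges 0–3–6–2–0 form a cycle, so G is not a tree and its treewidth is at least 2. Therefore the treewidth is 2.

Treewidth 2.
One optimal decomposition is:
Bags: B1 = {0, 3, 6}  B2 = {0, 2, 6}  B3 = {0, 4, 6}  B4 = {0, 5, 6}  B5 = {0, 1, 6}
Tree: B1–B2, B2–B3, B3–B4, B4–B5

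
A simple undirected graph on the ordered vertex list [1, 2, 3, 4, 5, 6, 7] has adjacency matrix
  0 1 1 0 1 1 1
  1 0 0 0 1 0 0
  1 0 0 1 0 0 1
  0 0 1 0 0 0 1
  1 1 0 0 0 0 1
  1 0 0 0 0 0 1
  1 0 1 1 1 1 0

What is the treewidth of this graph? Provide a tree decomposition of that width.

Treewidth 2.
Bags: B1 = {1, 6, 7}  B2 = {1, 5, 7}  B3 = {1, 2, 5}  B4 = {1, 3, 7}  B5 = {3, 4, 7}
Tree: B1–B2, B2–B3, B1–B4, B4–B5

Each bag holds 3 vertices, so the decomposition has width 2, which upper-bounds the treewidth. Conversely, {1, 2, 5} is a clique of size 3, and the vertices of any clique must share a bag in every tree decomposition; so some bag has ≥ 3 vertices and tw(G) ≥ 2. Combining the bounds, tw(G) = 2.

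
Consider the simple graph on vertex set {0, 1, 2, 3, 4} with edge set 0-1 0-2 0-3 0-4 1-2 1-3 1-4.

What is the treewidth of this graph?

A width-2 tree decomposition is:
Bags: B1 = {0, 1, 2}  B2 = {0, 1, 3}  B3 = {0, 1, 4}
Tree: B1–B2, B2–B3
Each bag holds 3 vertices, so the decomposition has width 2, which upper-bounds the treewidth. For the lower bound, the 3 vertices {0, 1, 2} are pairwise adjacent, and any tree decomposition puts a clique entirely inside one bag — forcing width ≥ 2. Combining the bounds, tw(G) = 2.

2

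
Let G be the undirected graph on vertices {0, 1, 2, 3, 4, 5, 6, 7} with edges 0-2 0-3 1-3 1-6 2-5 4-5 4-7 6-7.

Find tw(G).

2

A width-2 tree decomposition is:
Bags: B1 = {0, 1, 3}  B2 = {0, 1, 6}  B3 = {0, 6, 7}  B4 = {0, 4, 7}  B5 = {0, 4, 5}  B6 = {0, 2, 5}
Tree: B1–B2, B2–B3, B3–B4, B4–B5, B5–B6
Each bag holds 3 vertices, so the decomposition has width 2, which upper-bounds the treewidth. The edges 0–3–1–6–7–4–5–2–0 form a cycle, so G is not a tree and its treewidth is at least 2. The upper and lower bounds meet at 2, so that is the treewidth.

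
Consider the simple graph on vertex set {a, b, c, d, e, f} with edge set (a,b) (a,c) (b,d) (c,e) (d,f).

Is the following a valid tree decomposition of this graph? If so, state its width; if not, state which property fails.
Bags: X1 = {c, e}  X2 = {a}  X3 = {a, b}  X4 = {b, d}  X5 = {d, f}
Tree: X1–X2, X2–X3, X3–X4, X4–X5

No — edge (c,a) lies in no bag.

A tree decomposition must satisfy three properties: every vertex lies in some bag; for every edge, both endpoints lie together in some bag; and for every vertex, the bags containing it form a connected subtree. Here edge (c,a) lies in no bag, so the decomposition is invalid.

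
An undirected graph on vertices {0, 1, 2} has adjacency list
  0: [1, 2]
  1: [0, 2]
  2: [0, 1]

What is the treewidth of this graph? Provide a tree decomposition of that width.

With just one bag of size 3, the width is 3 − 1 = 2, so tw(G) ≤ 2. Conversely, {0, 1, 2} is a clique of size 3, and the vertices of any clique must share a bag in every tree decomposition; so some bag has ≥ 3 vertices and tw(G) ≥ 2. Hence tw(G) = 2 exactly.

Treewidth 2.
Bags: B1 = {0, 1, 2}
Tree: (single bag)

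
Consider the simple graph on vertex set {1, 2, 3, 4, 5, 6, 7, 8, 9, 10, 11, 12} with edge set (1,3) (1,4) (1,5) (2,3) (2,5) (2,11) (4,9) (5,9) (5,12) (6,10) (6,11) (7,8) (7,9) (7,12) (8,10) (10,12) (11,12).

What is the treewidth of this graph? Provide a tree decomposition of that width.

Treewidth 3.
One such decomposition:
Bags: B1 = {1, 3, 4, 9}  B2 = {1, 3, 5, 9}  B3 = {2, 3, 5, 9}  B4 = {2, 5, 7, 9}  B5 = {2, 5, 7, 12}  B6 = {2, 7, 11, 12}  B7 = {7, 8, 11, 12}  B8 = {8, 10, 11, 12}  B9 = {6, 8, 10, 11}
Tree: B1–B2, B2–B3, B3–B4, B4–B5, B5–B6, B6–B7, B7–B8, B8–B9

Every bag has size at most 4, so the width is 4 − 1 = 3 and tw(G) ≤ 3. For the lower bound: the 4 vertex sets {1,3,4}, {9}, {5}, {2,7,11,12} are disjoint, each induces a connected subgraph, and every pair is joined by at least one edge of G. Contracting each set to a single vertex therefore yields K_{4} as a minor, and since treewidth is minor-monotone, tw(G) ≥ tw(K_{4}) = 3. Combining the bounds, tw(G) = 3.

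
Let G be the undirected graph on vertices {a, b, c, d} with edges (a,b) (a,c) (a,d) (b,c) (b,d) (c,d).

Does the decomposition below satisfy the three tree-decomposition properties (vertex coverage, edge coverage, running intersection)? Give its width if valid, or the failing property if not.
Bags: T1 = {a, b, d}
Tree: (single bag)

No — vertex c appears in no bag.

A tree decomposition must satisfy three properties: every vertex lies in some bag; for every edge, both endpoints lie together in some bag; and for every vertex, the bags containing it form a connected subtree. Here vertex c appears in no bag, so the decomposition is invalid.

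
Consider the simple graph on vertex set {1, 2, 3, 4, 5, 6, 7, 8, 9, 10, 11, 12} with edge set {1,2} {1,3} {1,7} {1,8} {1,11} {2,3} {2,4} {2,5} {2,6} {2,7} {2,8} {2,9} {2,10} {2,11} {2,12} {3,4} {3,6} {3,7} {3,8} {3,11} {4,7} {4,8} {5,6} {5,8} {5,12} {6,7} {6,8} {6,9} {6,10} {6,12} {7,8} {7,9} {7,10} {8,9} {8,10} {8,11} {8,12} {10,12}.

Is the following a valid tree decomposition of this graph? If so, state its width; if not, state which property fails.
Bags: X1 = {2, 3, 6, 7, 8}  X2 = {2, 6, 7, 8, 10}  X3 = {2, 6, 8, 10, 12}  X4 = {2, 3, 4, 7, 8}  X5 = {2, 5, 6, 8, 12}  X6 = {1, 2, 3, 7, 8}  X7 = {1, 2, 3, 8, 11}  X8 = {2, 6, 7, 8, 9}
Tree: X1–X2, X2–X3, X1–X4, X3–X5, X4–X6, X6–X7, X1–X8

Checking the three conditions: (i) the bags cover all of {1, 2, 3, 4, 5, 6, 7, 8, 9, 10, 11, 12}; (ii) for each edge, some bag contains both endpoints; (iii) the bags containing any fixed vertex form a subtree. All hold, so the decomposition is valid with width 5 − 1 = 4.

Yes; width 4.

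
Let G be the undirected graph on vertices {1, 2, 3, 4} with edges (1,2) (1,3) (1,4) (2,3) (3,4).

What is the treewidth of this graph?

A width-2 tree decomposition is:
Bags: B1 = {1, 2, 3}  B2 = {1, 3, 4}
Tree: B1–B2
The largest bag has 3 vertices, giving width 2; this decomposition certifies tw(G) ≤ 2. For the lower bound, the 3 vertices {1, 2, 3} are pairwise adjacent, and any tree decomposition puts a clique entirely inside one bag — forcing width ≥ 2. Therefore the treewidth is 2.

2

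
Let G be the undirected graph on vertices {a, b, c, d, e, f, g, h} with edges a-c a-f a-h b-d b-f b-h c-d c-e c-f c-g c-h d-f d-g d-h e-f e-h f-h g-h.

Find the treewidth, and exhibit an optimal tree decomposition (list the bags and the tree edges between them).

Treewidth 3.
Bags: B1 = {c, d, f, h}  B2 = {c, d, g, h}  B3 = {a, c, f, h}  B4 = {c, e, f, h}  B5 = {b, d, f, h}
Tree: B1–B2, B1–B3, B3–B4, B1–B5

The largest bag has 4 vertices, giving width 3; this decomposition certifies tw(G) ≤ 3. Conversely, {c, d, g, h} is a clique of size 4, and the vertices of any clique must share a bag in every tree decomposition; so some bag has ≥ 4 vertices and tw(G) ≥ 3. Therefore the treewidth is 3.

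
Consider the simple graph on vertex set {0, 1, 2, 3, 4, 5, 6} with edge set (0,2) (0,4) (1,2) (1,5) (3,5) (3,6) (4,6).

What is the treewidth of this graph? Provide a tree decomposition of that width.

Treewidth 2.
Bags: B1 = {3, 4, 6}  B2 = {0, 3, 4}  B3 = {0, 2, 3}  B4 = {1, 2, 3}  B5 = {1, 3, 5}
Tree: B1–B2, B2–B3, B3–B4, B4–B5

The largest bag has 3 vertices, giving width 2; this decomposition certifies tw(G) ≤ 2. Since 3–6–4–0–2–1–5–3 is a cycle in G, G is not acyclic. Forests are exactly the graphs of treewidth ≤ 1, so tw(G) ≥ 2. Therefore the treewidth is 2.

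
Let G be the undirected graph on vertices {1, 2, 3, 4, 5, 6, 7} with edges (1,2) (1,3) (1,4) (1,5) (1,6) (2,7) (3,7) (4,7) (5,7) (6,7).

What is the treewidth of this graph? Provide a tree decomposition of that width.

Treewidth 2.
Bags: B1 = {1, 3, 7}  B2 = {1, 2, 7}  B3 = {1, 4, 7}  B4 = {1, 5, 7}  B5 = {1, 6, 7}
Tree: B1–B2, B2–B3, B3–B4, B4–B5

Each bag holds 3 vertices, so the decomposition has width 2, which upper-bounds the treewidth. Since 7–3–1–2–7 is a cycle in G, G is not acyclic. Forests are exactly the graphs of treewidth ≤ 1, so tw(G) ≥ 2. The upper and lower bounds meet at 2, so that is the treewidth.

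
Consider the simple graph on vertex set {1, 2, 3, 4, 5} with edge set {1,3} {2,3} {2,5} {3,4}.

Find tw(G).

A width-1 tree decomposition is:
Bags: B1 = {1, 3}  B2 = {2, 3}  B3 = {3, 4}  B4 = {2, 5}
Tree: B1–B2, B2–B3, B2–B4
Every bag has size at most 2, so the width is 2 − 1 = 1 and tw(G) ≤ 1. G has an edge, so its treewidth is at least 1. Combining the bounds, tw(G) = 1.

1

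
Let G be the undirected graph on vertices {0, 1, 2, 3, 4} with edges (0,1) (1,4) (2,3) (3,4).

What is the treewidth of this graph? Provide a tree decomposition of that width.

Each bag holds 2 vertices, so the decomposition has width 1, which upper-bounds the treewidth. Since G has at least one edge (e.g. 0–1), it is not an edgeless graph, so tw(G) ≥ 1. Hence tw(G) = 1 exactly.

Treewidth 1.
One such decomposition:
Bags: B1 = {0, 1}  B2 = {1, 4}  B3 = {3, 4}  B4 = {2, 3}
Tree: B1–B2, B2–B3, B3–B4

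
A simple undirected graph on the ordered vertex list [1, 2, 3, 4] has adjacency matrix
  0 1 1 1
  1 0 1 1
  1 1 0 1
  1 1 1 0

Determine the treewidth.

A width-3 tree decomposition is:
Bags: B1 = {1, 2, 3, 4}
Tree: (single bag)
A single bag containing all 4 vertices is trivially a valid decomposition of width 3. For the lower bound, the 4 vertices {1, 2, 3, 4} are pairwise adjacent, and any tree decomposition puts a clique entirely inside one bag — forcing width ≥ 3. The upper and lower bounds meet at 3, so that is the treewidth.

3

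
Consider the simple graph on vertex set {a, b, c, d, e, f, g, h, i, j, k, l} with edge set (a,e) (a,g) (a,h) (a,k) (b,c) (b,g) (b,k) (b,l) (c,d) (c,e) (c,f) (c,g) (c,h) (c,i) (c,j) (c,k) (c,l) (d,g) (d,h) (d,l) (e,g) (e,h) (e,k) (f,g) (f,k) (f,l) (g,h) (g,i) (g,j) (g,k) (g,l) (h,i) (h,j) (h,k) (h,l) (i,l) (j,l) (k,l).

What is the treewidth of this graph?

A width-4 tree decomposition is:
Bags: B1 = {c, g, h, k, l}  B2 = {c, g, h, i, l}  B3 = {c, f, g, k, l}  B4 = {c, g, h, j, l}  B5 = {c, d, g, h, l}  B6 = {c, e, g, h, k}  B7 = {a, e, g, h, k}  B8 = {b, c, g, k, l}
Tree: B1–B2, B1–B3, B1–B4, B1–B5, B1–B6, B6–B7, B3–B8
The largest bag has 5 vertices, giving width 4; this decomposition certifies tw(G) ≤ 4. On the other hand G contains the 5-clique {c, e, g, h, k}. A clique must lie in a single bag of any decomposition, so no decomposition can have width below 4. The upper and lower bounds meet at 4, so that is the treewidth.

4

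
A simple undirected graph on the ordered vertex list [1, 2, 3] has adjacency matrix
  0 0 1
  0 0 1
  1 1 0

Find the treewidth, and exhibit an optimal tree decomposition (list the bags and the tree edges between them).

Treewidth 1.
One such decomposition:
Bags: B1 = {2, 3}  B2 = {1, 3}
Tree: B1–B2

Each bag holds 2 vertices, so the decomposition has width 1, which upper-bounds the treewidth. Since G has at least one edge (e.g. 2–3), it is not an edgeless graph, so tw(G) ≥ 1. The upper and lower bounds meet at 1, so that is the treewidth.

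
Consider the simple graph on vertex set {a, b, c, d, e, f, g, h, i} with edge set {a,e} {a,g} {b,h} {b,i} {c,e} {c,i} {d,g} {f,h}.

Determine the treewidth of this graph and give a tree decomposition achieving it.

Treewidth 1.
One optimal decomposition is:
Bags: B1 = {d, g}  B2 = {a, g}  B3 = {a, e}  B4 = {c, e}  B5 = {c, i}  B6 = {b, i}  B7 = {b, h}  B8 = {f, h}
Tree: B1–B2, B2–B3, B3–B4, B4–B5, B5–B6, B6–B7, B7–B8

Every bag has size at most 2, so the width is 2 − 1 = 1 and tw(G) ≤ 1. Any graph with an edge has treewidth ≥ 1, and G has the edge d–g. Combining the bounds, tw(G) = 1.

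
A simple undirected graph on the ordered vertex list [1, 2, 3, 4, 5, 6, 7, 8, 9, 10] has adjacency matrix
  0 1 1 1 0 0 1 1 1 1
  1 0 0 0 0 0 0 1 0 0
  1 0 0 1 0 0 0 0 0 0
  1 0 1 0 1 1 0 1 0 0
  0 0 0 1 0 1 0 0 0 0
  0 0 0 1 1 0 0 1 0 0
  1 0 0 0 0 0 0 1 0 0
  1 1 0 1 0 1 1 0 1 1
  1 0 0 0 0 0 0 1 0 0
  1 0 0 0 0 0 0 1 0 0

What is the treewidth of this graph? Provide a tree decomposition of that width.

Treewidth 2.
One optimal decomposition is:
Bags: B1 = {1, 4, 8}  B2 = {1, 7, 8}  B3 = {4, 6, 8}  B4 = {1, 8, 9}  B5 = {4, 5, 6}  B6 = {1, 8, 10}  B7 = {1, 3, 4}  B8 = {1, 2, 8}
Tree: B1–B2, B1–B3, B1–B4, B3–B5, B2–B6, B1–B7, B2–B8

Each bag holds 3 vertices, so the decomposition has width 2, which upper-bounds the treewidth. Conversely, {1, 2, 8} is a clique of size 3, and the vertices of any clique must share a bag in every tree decomposition; so some bag has ≥ 3 vertices and tw(G) ≥ 2. Combining the bounds, tw(G) = 2.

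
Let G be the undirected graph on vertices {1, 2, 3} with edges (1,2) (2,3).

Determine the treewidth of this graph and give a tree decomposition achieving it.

Treewidth 1.
Bags: B1 = {2, 3}  B2 = {1, 2}
Tree: B1–B2

Each bag holds 2 vertices, so the decomposition has width 1, which upper-bounds the treewidth. Any graph with an edge has treewidth ≥ 1, and G has the edge 3–2. Hence tw(G) = 1 exactly.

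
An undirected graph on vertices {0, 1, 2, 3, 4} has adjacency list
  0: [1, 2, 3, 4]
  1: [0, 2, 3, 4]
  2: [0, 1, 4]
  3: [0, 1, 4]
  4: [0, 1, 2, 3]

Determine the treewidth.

A width-3 tree decomposition is:
Bags: B1 = {0, 1, 3, 4}  B2 = {0, 1, 2, 4}
Tree: B1–B2
The largest bag has 4 vertices, giving width 3; this decomposition certifies tw(G) ≤ 3. For the lower bound, the 4 vertices {0, 1, 2, 4} are pairwise adjacent, and any tree decomposition puts a clique entirely inside one bag — forcing width ≥ 3. Hence tw(G) = 3 exactly.

3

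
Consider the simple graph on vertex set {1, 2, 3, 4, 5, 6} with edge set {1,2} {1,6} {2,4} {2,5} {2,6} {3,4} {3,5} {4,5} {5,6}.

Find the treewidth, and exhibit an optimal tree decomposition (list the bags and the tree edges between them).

Treewidth 2.
Bags: B1 = {3, 4, 5}  B2 = {2, 4, 5}  B3 = {2, 5, 6}  B4 = {1, 2, 6}
Tree: B1–B2, B2–B3, B3–B4

Every bag has size at most 3, so the width is 3 − 1 = 2 and tw(G) ≤ 2. Conversely, {1, 2, 6} is a clique of size 3, and the vertices of any clique must share a bag in every tree decomposition; so some bag has ≥ 3 vertices and tw(G) ≥ 2. Combining the bounds, tw(G) = 2.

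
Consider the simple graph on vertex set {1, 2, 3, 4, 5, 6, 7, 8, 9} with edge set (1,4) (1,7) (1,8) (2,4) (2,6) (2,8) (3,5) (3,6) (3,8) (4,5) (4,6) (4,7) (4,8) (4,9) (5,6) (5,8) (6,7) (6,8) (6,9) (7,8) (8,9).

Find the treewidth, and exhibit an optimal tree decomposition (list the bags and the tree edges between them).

Treewidth 3.
One such decomposition:
Bags: B1 = {4, 6, 7, 8}  B2 = {4, 5, 6, 8}  B3 = {1, 4, 7, 8}  B4 = {3, 5, 6, 8}  B5 = {2, 4, 6, 8}  B6 = {4, 6, 8, 9}
Tree: B1–B2, B1–B3, B2–B4, B2–B5, B5–B6

The largest bag has 4 vertices, giving width 3; this decomposition certifies tw(G) ≤ 3. Conversely, {3, 5, 6, 8} is a clique of size 4, and the vertices of any clique must share a bag in every tree decomposition; so some bag has ≥ 4 vertices and tw(G) ≥ 3. Hence tw(G) = 3 exactly.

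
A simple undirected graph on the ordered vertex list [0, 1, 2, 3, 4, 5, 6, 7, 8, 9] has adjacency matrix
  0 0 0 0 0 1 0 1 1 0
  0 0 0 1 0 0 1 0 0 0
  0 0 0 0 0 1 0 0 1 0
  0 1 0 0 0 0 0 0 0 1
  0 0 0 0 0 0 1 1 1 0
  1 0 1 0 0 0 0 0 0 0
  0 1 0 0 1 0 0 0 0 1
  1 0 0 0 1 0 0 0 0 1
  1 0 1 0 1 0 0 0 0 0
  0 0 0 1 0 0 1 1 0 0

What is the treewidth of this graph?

A width-2 tree decomposition is:
Bags: B1 = {1, 3, 6}  B2 = {3, 6, 9}  B3 = {4, 6, 9}  B4 = {4, 7, 9}  B5 = {4, 7, 8}  B6 = {0, 7, 8}  B7 = {0, 2, 8}  B8 = {0, 2, 5}
Tree: B1–B2, B2–B3, B3–B4, B4–B5, B5–B6, B6–B7, B7–B8
Every bag has size at most 3, so the width is 3 − 1 = 2 and tw(G) ≤ 2. For the lower bound, G contains the cycle 1–3–9–6–1, so G is not a forest; only forests have treewidth ≤ 1, hence tw(G) ≥ 2. Therefore the treewidth is 2.

2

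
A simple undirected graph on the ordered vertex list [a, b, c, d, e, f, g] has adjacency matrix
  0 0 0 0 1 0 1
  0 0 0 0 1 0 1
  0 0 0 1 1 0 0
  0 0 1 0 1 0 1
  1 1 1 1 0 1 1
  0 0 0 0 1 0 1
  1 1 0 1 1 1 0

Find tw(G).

A width-2 tree decomposition is:
Bags: B1 = {b, e, g}  B2 = {d, e, g}  B3 = {e, f, g}  B4 = {a, e, g}  B5 = {c, d, e}
Tree: B1–B2, B2–B3, B1–B4, B2–B5
Each bag holds 3 vertices, so the decomposition has width 2, which upper-bounds the treewidth. On the other hand G contains the 3-clique {d, e, g}. A clique must lie in a single bag of any decomposition, so no decomposition can have width below 2. Combining the bounds, tw(G) = 2.

2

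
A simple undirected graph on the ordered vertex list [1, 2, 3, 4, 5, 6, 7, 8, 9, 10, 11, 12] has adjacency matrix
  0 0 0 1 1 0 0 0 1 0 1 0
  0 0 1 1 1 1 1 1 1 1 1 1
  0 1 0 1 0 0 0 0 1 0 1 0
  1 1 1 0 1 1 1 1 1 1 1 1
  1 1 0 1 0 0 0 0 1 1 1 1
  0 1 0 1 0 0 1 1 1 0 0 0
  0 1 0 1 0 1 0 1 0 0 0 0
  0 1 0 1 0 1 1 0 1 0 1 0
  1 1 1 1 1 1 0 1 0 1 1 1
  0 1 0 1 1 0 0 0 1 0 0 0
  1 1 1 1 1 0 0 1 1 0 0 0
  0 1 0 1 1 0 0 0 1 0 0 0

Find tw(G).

A width-4 tree decomposition is:
Bags: B1 = {2, 4, 5, 9, 12}  B2 = {2, 4, 5, 9, 11}  B3 = {2, 4, 8, 9, 11}  B4 = {1, 4, 5, 9, 11}  B5 = {2, 3, 4, 9, 11}  B6 = {2, 4, 6, 8, 9}  B7 = {2, 4, 6, 7, 8}  B8 = {2, 4, 5, 9, 10}
Tree: B1–B2, B2–B3, B2–B4, B3–B5, B3–B6, B6–B7, B2–B8
The largest bag has 5 vertices, giving width 4; this decomposition certifies tw(G) ≤ 4. Conversely, {1, 4, 5, 9, 11} is a clique of size 5, and the vertices of any clique must share a bag in every tree decomposition; so some bag has ≥ 5 vertices and tw(G) ≥ 4. Therefore the treewidth is 4.

4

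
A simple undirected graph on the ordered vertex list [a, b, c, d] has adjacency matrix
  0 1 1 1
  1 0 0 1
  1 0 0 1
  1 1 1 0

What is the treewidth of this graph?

2

A width-2 tree decomposition is:
Bags: B1 = {a, b, d}  B2 = {a, c, d}
Tree: B1–B2
The largest bag has 3 vertices, giving width 2; this decomposition certifies tw(G) ≤ 2. Conversely, {a, c, d} is a clique of size 3, and the vertices of any clique must share a bag in every tree decomposition; so some bag has ≥ 3 vertices and tw(G) ≥ 2. The upper and lower bounds meet at 2, so that is the treewidth.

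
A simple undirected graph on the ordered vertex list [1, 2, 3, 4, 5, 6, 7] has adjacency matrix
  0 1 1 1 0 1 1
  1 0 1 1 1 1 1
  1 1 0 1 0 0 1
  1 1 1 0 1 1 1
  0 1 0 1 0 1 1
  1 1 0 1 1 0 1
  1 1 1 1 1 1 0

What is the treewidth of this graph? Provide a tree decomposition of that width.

Treewidth 4.
Bags: B1 = {1, 2, 4, 6, 7}  B2 = {1, 2, 3, 4, 7}  B3 = {2, 4, 5, 6, 7}
Tree: B1–B2, B1–B3

Every bag has size at most 5, so the width is 5 − 1 = 4 and tw(G) ≤ 4. On the other hand G contains the 5-clique {1, 2, 3, 4, 7}. A clique must lie in a single bag of any decomposition, so no decomposition can have width below 4. Therefore the treewidth is 4.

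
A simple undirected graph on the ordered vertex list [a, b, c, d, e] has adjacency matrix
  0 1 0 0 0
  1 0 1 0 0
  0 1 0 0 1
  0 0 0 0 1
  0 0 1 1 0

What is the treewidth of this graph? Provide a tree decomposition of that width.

Each bag holds 2 vertices, so the decomposition has width 1, which upper-bounds the treewidth. G has an edge, so its treewidth is at least 1. Therefore the treewidth is 1.

Treewidth 1.
One optimal decomposition is:
Bags: B1 = {d, e}  B2 = {c, e}  B3 = {b, c}  B4 = {a, b}
Tree: B1–B2, B2–B3, B3–B4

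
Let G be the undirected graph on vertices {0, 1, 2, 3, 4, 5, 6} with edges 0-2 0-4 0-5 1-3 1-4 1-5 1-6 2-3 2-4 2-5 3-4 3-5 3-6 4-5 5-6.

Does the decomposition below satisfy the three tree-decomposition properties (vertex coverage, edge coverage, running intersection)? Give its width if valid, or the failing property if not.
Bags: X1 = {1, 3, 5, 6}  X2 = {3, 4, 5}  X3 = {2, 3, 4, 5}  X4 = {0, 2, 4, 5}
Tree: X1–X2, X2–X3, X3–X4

No — edge (1,4) lies in no bag.

A tree decomposition must satisfy three properties: every vertex lies in some bag; for every edge, both endpoints lie together in some bag; and for every vertex, the bags containing it form a connected subtree. Here edge (1,4) lies in no bag, so the decomposition is invalid.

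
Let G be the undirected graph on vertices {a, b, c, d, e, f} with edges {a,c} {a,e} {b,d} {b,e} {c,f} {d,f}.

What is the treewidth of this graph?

2

A width-2 tree decomposition is:
Bags: B1 = {c, d, f}  B2 = {b, c, d}  B3 = {b, c, e}  B4 = {a, c, e}
Tree: B1–B2, B2–B3, B3–B4
Every bag has size at most 3, so the width is 3 − 1 = 2 and tw(G) ≤ 2. For the lower bound, G contains the cycle c–f–d–b–e–a–c, so G is not a forest; only forests have treewidth ≤ 1, hence tw(G) ≥ 2. Combining the bounds, tw(G) = 2.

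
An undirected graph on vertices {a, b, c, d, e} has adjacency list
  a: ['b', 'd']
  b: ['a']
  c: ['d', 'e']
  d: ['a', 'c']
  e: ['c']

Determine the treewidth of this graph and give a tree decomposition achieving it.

Each bag holds 2 vertices, so the decomposition has width 1, which upper-bounds the treewidth. Any graph with an edge has treewidth ≥ 1, and G has the edge b–a. Hence tw(G) = 1 exactly.

Treewidth 1.
One such decomposition:
Bags: B1 = {a, b}  B2 = {a, d}  B3 = {c, d}  B4 = {c, e}
Tree: B1–B2, B2–B3, B3–B4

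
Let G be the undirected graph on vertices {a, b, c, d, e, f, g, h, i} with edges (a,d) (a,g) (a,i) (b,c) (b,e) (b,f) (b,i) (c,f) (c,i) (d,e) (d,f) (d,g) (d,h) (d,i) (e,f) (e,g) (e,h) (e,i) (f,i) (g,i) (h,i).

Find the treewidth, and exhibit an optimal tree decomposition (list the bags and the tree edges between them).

Each bag holds 4 vertices, so the decomposition has width 3, which upper-bounds the treewidth. On the other hand G contains the 4-clique {d, e, g, i}. A clique must lie in a single bag of any decomposition, so no decomposition can have width below 3. The upper and lower bounds meet at 3, so that is the treewidth.

Treewidth 3.
One such decomposition:
Bags: B1 = {a, d, g, i}  B2 = {d, e, g, i}  B3 = {d, e, f, i}  B4 = {b, e, f, i}  B5 = {d, e, h, i}  B6 = {b, c, f, i}
Tree: B1–B2, B2–B3, B3–B4, B3–B5, B4–B6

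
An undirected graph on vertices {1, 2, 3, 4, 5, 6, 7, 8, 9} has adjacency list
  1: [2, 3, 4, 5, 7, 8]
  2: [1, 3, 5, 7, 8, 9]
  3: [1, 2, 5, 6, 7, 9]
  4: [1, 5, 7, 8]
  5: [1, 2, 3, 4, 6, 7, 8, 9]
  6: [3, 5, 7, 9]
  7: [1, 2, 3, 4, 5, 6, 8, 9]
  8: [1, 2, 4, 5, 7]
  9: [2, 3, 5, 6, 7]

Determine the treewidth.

4

A width-4 tree decomposition is:
Bags: B1 = {1, 2, 5, 7, 8}  B2 = {1, 2, 3, 5, 7}  B3 = {2, 3, 5, 7, 9}  B4 = {3, 5, 6, 7, 9}  B5 = {1, 4, 5, 7, 8}
Tree: B1–B2, B2–B3, B3–B4, B1–B5
Each bag holds 5 vertices, so the decomposition has width 4, which upper-bounds the treewidth. On the other hand G contains the 5-clique {1, 2, 5, 7, 8}. A clique must lie in a single bag of any decomposition, so no decomposition can have width below 4. Hence tw(G) = 4 exactly.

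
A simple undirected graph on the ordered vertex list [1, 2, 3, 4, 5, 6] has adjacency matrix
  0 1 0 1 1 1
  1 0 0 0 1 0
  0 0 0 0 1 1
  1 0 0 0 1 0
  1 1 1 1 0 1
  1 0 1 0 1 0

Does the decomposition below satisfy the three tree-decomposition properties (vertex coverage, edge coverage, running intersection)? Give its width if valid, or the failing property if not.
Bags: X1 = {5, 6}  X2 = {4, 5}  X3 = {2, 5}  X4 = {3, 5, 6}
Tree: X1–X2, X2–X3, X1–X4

A tree decomposition must satisfy three properties: every vertex lies in some bag; for every edge, both endpoints lie together in some bag; and for every vertex, the bags containing it form a connected subtree. Here vertex 1 appears in no bag, so the decomposition is invalid.

No — vertex 1 appears in no bag.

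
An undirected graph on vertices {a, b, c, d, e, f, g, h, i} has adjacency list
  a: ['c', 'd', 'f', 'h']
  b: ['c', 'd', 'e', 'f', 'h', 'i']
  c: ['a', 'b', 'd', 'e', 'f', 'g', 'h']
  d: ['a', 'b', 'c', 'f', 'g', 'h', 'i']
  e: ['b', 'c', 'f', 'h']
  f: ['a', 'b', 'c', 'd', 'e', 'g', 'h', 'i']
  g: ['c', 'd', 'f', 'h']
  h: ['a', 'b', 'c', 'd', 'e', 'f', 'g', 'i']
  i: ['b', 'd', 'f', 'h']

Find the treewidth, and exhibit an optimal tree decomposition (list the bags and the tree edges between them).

Every bag has size at most 5, so the width is 5 − 1 = 4 and tw(G) ≤ 4. Conversely, {c, d, f, g, h} is a clique of size 5, and the vertices of any clique must share a bag in every tree decomposition; so some bag has ≥ 5 vertices and tw(G) ≥ 4. Hence tw(G) = 4 exactly.

Treewidth 4.
One optimal decomposition is:
Bags: B1 = {b, d, f, h, i}  B2 = {b, c, d, f, h}  B3 = {c, d, f, g, h}  B4 = {a, c, d, f, h}  B5 = {b, c, e, f, h}
Tree: B1–B2, B2–B3, B3–B4, B2–B5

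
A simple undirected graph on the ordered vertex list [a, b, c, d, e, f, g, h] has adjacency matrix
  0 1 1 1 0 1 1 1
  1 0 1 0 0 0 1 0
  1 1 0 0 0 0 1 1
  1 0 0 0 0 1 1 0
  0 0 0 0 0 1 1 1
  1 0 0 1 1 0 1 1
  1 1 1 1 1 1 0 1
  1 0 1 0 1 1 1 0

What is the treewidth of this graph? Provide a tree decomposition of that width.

Treewidth 3.
One optimal decomposition is:
Bags: B1 = {a, f, g, h}  B2 = {a, c, g, h}  B3 = {e, f, g, h}  B4 = {a, d, f, g}  B5 = {a, b, c, g}
Tree: B1–B2, B1–B3, B1–B4, B2–B5

Every bag has size at most 4, so the width is 4 − 1 = 3 and tw(G) ≤ 3. On the other hand G contains the 4-clique {e, f, g, h}. A clique must lie in a single bag of any decomposition, so no decomposition can have width below 3. The upper and lower bounds meet at 3, so that is the treewidth.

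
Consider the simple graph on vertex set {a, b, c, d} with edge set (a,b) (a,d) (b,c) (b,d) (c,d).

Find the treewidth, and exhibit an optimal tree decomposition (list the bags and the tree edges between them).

Each bag holds 3 vertices, so the decomposition has width 2, which upper-bounds the treewidth. On the other hand G contains the 3-clique {b, c, d}. A clique must lie in a single bag of any decomposition, so no decomposition can have width below 2. Hence tw(G) = 2 exactly.

Treewidth 2.
One optimal decomposition is:
Bags: B1 = {b, c, d}  B2 = {a, b, d}
Tree: B1–B2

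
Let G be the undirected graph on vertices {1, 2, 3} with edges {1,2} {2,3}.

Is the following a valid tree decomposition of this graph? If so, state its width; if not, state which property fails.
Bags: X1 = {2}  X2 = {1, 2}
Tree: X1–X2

A tree decomposition must satisfy three properties: every vertex lies in some bag; for every edge, both endpoints lie together in some bag; and for every vertex, the bags containing it form a connected subtree. Here vertex 3 appears in no bag, so the decomposition is invalid.

No — vertex 3 appears in no bag.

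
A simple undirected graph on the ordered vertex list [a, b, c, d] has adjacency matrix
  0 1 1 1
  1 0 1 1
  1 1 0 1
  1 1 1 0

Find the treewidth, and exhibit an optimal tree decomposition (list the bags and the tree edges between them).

With just one bag of size 4, the width is 4 − 1 = 3, so tw(G) ≤ 3. Conversely, {a, b, c, d} is a clique of size 4, and the vertices of any clique must share a bag in every tree decomposition; so some bag has ≥ 4 vertices and tw(G) ≥ 3. Hence tw(G) = 3 exactly.

Treewidth 3.
One optimal decomposition is:
Bags: B1 = {a, b, c, d}
Tree: (single bag)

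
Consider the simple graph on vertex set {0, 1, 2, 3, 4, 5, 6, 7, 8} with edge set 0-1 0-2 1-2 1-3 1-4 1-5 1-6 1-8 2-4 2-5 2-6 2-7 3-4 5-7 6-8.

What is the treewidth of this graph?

A width-2 tree decomposition is:
Bags: B1 = {1, 2, 5}  B2 = {1, 2, 4}  B3 = {1, 3, 4}  B4 = {1, 2, 6}  B5 = {0, 1, 2}  B6 = {2, 5, 7}  B7 = {1, 6, 8}
Tree: B1–B2, B2–B3, B1–B4, B1–B5, B1–B6, B4–B7
The largest bag has 3 vertices, giving width 2; this decomposition certifies tw(G) ≤ 2. On the other hand G contains the 3-clique {1, 6, 8}. A clique must lie in a single bag of any decomposition, so no decomposition can have width below 2. Hence tw(G) = 2 exactly.

2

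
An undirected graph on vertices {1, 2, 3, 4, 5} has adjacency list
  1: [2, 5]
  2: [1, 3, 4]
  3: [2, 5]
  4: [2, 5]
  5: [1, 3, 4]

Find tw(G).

2

A width-2 tree decomposition is:
Bags: B1 = {2, 3, 5}  B2 = {2, 4, 5}  B3 = {1, 2, 5}
Tree: B1–B2, B2–B3
Each bag holds 3 vertices, so the decomposition has width 2, which upper-bounds the treewidth. The edges 2–3–5–4–2 form a cycle, so G is not a tree and its treewidth is at least 2. The upper and lower bounds meet at 2, so that is the treewidth.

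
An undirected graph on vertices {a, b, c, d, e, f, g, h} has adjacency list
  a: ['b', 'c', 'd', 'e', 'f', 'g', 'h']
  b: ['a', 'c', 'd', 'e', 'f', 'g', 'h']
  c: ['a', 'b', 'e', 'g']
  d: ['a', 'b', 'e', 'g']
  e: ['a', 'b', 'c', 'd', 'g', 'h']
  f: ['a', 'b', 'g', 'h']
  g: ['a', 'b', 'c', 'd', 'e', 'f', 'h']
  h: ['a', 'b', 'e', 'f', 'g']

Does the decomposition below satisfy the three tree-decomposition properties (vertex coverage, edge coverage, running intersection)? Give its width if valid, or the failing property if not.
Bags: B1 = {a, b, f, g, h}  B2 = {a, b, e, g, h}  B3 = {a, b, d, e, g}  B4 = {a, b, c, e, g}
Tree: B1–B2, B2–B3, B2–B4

Every vertex of G appears in some bag (union = {a, b, c, d, e, f, g, h}); every edge is covered by a bag; and for each vertex v the set of bags containing v is connected in the bag tree. The decomposition is therefore valid. The largest bag has 5 vertices, so the width is 4.

Yes; width 4.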